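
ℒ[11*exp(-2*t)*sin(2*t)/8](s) 11/(4*((s + 2)^2 + 4))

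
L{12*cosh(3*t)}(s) 12*s/(s^2 - 9)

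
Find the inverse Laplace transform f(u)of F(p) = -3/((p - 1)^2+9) -exp(u) * sin(3 * u)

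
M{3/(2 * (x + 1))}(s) 3 * pi * csc(pi * s)/2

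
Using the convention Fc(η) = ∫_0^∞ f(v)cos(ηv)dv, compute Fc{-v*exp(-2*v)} (η^2 - 4)/(η^2+4)^2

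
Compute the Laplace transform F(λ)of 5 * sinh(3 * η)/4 15/(4 * (λ^2 - 9))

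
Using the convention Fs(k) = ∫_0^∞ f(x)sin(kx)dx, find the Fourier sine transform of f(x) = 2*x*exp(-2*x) 8*k/(k^2 + 4)^2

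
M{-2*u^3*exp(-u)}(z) -2*gamma(z + 3)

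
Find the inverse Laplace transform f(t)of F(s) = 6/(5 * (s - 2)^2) 6 * t * exp(2 * t)/5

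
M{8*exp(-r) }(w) 8*gamma(w) 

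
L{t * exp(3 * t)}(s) (s - 3)^(-2)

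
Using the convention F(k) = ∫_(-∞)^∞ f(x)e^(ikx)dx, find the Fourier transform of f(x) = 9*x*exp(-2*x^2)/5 9*sqrt(2)*I*sqrt(pi)*k*exp(-k^2/8)/40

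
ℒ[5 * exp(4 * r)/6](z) 5/(6 * (z - 4))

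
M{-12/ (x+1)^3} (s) -6 * pi * (s - 2) * (s - 1)/sin (pi * s)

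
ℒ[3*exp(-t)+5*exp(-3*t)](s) 3/(s+1)+5/(s+3)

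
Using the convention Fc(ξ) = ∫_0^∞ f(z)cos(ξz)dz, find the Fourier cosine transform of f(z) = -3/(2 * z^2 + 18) -pi * exp(-3 * ξ)/4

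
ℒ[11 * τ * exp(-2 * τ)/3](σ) 11/(3 * (σ+2)^2)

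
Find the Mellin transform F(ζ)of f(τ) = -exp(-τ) -gamma(ζ)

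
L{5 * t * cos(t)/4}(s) 5 * (s^2 - 1)/(4 * (s^2 + 1)^2)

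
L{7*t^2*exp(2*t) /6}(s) 7/(3*(s - 2) ^3) 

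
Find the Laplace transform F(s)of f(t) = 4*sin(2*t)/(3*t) 4*atan(2/s)/3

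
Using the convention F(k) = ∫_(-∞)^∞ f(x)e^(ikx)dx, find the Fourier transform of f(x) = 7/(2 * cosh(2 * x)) 7 * pi/(4 * cosh(pi * k/4))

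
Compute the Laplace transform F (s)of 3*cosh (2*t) 3*s/ (s^2-4)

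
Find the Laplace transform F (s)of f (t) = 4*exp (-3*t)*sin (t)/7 4/ (7*( (s + 3)^2 + 1))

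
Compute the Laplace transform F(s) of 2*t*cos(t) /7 2*(s^2 - 1) /(7*(s^2 + 1) ^2) 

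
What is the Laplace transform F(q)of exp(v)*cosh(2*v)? (q - 1)/((q - 1)^2 - 4)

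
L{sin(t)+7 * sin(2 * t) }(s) 14/(s^2+4)+1/(s^2+1) 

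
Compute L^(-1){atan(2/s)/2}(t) sin(2 * t)/(2 * t)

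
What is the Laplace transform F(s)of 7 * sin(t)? 7/(s^2+1)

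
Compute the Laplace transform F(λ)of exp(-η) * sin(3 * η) 3/((λ + 1)^2 + 9)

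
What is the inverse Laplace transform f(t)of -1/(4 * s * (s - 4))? -exp(2 * t) * sinh(2 * t)/8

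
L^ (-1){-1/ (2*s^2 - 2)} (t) -sinh (t)/2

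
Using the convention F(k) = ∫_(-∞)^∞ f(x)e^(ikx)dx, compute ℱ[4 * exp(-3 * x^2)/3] 4 * sqrt(3) * sqrt(pi) * exp(-k^2/12)/9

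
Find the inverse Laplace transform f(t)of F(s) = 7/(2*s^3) 7*t^2/4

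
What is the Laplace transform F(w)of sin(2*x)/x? atan(2/w)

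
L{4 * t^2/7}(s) 8/(7 * s^3)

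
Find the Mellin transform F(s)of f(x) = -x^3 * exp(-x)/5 -gamma(s + 3)/5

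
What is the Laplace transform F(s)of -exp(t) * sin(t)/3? -1/(3 * (s - 1)^2 + 3)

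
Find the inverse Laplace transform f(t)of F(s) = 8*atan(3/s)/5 8*sin(3*t)/(5*t)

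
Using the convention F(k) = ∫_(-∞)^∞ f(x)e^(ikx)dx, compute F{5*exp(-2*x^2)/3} 5*sqrt(2)*sqrt(pi)*exp(-k^2/8)/6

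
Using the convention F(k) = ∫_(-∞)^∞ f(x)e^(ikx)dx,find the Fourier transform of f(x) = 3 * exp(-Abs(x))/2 3/(k^2 + 1)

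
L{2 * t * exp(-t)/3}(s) 2/(3 * (s + 1)^2)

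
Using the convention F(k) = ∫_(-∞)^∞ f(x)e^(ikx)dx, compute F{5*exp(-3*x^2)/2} 5*sqrt(3)*sqrt(pi)*exp(-k^2/12)/6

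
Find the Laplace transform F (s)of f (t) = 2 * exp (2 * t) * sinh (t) 2/ ( (s - 2)^2 - 1)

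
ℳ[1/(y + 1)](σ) pi*csc(pi*σ)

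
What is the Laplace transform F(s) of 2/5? 2/(5*s) 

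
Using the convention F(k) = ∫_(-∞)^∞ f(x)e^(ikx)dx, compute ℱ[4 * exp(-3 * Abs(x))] 24/(k^2+9)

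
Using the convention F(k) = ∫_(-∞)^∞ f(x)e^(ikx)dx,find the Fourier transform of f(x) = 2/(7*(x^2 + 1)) 2*pi*exp(-Abs(k))/7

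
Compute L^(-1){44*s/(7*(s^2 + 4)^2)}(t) 11*t*sin(2*t)/7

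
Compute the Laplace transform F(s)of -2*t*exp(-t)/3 -2/(3*(s + 1)^2)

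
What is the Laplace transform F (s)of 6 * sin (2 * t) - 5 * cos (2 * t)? 12/ (s^2 + 4) - 5 * s/ (s^2 + 4)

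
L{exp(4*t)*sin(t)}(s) 1/((s - 4)^2 + 1)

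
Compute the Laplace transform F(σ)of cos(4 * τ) σ/(σ^2 + 16)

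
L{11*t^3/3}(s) 22/s^4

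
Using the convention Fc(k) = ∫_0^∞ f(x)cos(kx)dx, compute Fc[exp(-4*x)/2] 2/(k^2 + 16)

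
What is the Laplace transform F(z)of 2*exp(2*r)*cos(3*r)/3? 2*(z - 2)/(3*((z - 2)^2+9))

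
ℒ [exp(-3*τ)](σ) 1/(σ + 3)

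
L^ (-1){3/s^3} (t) 3*t^2/2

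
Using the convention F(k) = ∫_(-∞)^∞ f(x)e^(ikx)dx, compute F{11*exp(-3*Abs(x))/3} 22/(k^2+9)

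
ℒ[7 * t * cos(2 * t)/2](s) 7 * (s^2 - 4)/(2 * (s^2 + 4)^2)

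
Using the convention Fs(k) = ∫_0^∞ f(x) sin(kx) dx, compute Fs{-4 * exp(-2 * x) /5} -4 * k/(5 * k^2 + 20) 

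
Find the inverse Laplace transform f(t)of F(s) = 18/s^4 3 * t^3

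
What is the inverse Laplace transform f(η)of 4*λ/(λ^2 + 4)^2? η*sin(2*η)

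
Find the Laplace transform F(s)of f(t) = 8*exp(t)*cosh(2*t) 8*(s - 1)/((s - 1)^2 - 4)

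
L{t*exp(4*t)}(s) (s - 4)^(-2)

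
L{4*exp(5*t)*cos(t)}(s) 4*(s - 5)/((s - 5)^2 + 1)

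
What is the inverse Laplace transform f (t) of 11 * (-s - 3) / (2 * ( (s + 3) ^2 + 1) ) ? -11 * exp (-3 * t) * cos (t) /2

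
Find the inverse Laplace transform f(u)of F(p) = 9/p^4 3 * u^3/2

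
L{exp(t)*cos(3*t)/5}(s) (s - 1)/(5*((s - 1)^2 + 9))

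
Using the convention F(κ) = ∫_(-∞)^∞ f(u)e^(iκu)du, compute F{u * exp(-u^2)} I * sqrt(pi) * κ * exp(-κ^2/4)/2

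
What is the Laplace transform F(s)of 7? 7/s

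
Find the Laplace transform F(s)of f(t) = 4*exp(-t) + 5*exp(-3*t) 4/(s + 1) + 5/(s + 3)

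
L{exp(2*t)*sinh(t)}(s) 1/((s - 2)^2 - 1)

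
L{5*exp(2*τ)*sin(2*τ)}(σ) 10/((σ - 2)^2 + 4)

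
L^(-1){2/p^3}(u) u^2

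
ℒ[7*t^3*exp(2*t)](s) 42/(s - 2)^4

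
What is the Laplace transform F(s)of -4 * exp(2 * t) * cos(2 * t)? 4 * (2 - s)/((s - 2)^2 + 4)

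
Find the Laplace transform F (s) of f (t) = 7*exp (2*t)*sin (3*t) 21/ ( (s - 2) ^2+9) 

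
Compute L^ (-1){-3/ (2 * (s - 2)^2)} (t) -3 * t * exp (2 * t)/2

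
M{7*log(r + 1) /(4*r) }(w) -7*pi*csc(pi*w) /(4*w - 4) 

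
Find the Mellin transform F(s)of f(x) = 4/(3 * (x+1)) 4 * pi * csc(pi * s)/3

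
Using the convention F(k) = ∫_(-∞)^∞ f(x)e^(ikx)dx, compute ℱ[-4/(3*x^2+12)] -2*pi*exp(-2*Abs(k))/3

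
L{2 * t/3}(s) 2/(3 * s^2)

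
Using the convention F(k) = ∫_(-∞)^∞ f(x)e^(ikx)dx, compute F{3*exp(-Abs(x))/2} 3/(k^2+1)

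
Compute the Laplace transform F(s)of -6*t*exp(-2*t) -6/(s + 2)^2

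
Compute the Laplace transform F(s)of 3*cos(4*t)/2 3*s/(2*(s^2 + 16))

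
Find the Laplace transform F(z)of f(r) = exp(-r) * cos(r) (z+1)/((z+1)^2+1)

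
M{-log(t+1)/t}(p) pi * csc(pi * p)/(p - 1)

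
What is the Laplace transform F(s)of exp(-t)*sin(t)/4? 1/(4*((s + 1)^2 + 1))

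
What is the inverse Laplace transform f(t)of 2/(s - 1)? 2*exp(t)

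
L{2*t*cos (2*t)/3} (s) 2*(s^2-4)/ (3*(s^2 + 4)^2)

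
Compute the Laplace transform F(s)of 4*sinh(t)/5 4/(5*(s^2-1))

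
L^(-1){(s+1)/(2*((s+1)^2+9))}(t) exp(-t)*cos(3*t)/2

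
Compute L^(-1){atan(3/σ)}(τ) sin(3 * τ)/τ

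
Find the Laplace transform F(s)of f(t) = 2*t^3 12/s^4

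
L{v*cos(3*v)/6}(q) (q^2 - 9)/(6*(q^2 + 9)^2)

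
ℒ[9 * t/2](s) 9/(2 * s^2)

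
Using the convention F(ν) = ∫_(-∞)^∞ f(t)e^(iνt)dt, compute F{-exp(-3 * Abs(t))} -6/(ν^2+9)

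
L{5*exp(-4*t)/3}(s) 5/(3*(s + 4))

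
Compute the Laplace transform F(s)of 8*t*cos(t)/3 8*(s^2 - 1)/(3*(s^2 + 1)^2)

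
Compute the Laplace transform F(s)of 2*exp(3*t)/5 2/(5*(s - 3))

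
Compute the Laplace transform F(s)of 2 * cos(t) 2 * s/(s^2 + 1)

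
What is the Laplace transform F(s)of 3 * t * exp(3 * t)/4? 3/(4 * (s - 3)^2)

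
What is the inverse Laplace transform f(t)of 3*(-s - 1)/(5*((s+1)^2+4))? -3*exp(-t)*cos(2*t)/5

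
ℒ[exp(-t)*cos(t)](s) (s + 1)/((s + 1)^2 + 1)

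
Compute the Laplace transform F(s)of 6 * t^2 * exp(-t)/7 12/(7 * (s + 1)^3)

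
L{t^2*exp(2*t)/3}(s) 2/(3*(s - 2)^3)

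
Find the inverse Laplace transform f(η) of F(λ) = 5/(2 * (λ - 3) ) 5 * exp(3 * η) /2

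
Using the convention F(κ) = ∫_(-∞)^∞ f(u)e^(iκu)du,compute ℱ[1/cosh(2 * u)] pi/(2 * cosh(pi * κ/4))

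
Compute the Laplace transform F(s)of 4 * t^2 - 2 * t 8/s^3 - 2/s^2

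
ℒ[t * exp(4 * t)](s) (s - 4)^(-2)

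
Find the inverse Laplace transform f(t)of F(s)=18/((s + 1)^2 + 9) 6*exp(-t)*sin(3*t)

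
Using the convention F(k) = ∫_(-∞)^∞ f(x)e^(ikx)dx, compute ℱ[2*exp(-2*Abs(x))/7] 8/(7*(k^2+4))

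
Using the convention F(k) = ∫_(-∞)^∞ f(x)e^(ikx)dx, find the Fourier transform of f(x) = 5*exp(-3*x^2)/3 5*sqrt(3)*sqrt(pi)*exp(-k^2/12)/9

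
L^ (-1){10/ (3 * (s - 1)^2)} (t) 10 * t * exp (t)/3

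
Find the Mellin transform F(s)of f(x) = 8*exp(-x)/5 8*gamma(s)/5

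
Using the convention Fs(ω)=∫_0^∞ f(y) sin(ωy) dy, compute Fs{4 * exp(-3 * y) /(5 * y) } 4 * atan(ω/3) /5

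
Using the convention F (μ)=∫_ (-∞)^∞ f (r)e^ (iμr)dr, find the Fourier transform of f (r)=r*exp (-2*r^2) sqrt (2)*I*sqrt (pi)*μ*exp (-μ^2/8)/8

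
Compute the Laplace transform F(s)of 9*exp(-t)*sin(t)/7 9/(7*((s+1)^2+1))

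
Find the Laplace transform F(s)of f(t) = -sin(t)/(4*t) -atan(1/s)/4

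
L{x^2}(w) 2/w^3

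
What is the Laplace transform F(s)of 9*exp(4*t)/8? 9/(8*(s - 4))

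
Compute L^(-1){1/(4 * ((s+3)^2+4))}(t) exp(-3 * t) * sin(2 * t)/8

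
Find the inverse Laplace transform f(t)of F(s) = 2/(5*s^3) t^2/5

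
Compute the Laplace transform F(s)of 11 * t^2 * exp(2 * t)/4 11/(2 * (s - 2)^3)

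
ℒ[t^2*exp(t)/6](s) 1/(3*(s - 1)^3)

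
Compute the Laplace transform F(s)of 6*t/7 6/(7*s^2)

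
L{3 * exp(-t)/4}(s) 3/(4 * (s + 1))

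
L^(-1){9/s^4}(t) 3 * t^3/2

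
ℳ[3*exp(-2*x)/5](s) 3*gamma(s)/(5*2^s)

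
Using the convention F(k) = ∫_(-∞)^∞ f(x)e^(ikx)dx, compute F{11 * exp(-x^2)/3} 11 * sqrt(pi) * exp(-k^2/4)/3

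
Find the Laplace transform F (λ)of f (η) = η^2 2/λ^3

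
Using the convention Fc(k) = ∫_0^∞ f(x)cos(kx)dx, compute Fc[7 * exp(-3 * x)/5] 21/(5 * (k^2 + 9))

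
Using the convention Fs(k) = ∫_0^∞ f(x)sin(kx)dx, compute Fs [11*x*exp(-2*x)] 44*k/(k^2+4)^2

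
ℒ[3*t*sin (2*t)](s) 12*s/ (s^2 + 4)^2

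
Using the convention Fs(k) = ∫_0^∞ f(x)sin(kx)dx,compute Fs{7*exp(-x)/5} 7*k/(5*(k^2 + 1))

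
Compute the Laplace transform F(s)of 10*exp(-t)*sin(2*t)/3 20/(3*((s + 1)^2 + 4))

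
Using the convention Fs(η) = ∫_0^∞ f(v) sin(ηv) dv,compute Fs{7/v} 7*pi/2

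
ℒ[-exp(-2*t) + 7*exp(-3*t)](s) 7/(s + 3) - 1/(s + 2)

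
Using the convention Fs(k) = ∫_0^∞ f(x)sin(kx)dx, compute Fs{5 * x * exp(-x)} 10 * k/(k^2 + 1)^2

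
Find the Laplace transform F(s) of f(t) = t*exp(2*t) (s - 2) ^(-2) 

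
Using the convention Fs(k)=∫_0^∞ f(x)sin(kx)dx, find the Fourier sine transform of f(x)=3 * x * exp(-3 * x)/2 9 * k/(k^2 + 9)^2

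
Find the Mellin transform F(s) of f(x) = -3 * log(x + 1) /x 3 * pi * csc(pi * s) /(s - 1) 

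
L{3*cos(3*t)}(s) 3*s/(s^2 + 9)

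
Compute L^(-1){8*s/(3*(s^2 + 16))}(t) 8*cos(4*t)/3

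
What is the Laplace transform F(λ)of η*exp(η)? (λ - 1)^(-2)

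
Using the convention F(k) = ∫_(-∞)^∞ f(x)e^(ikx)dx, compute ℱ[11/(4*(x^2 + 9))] 11*pi*exp(-3*Abs(k))/12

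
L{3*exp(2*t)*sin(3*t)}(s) 9/((s - 2)^2 + 9)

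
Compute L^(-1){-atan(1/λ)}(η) -sin(η)/η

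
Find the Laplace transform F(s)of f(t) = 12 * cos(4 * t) 12 * s/(s^2 + 16)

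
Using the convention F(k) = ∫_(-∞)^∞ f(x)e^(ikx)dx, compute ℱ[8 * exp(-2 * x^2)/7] 4 * sqrt(2) * sqrt(pi) * exp(-k^2/8)/7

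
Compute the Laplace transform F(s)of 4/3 4/(3*s)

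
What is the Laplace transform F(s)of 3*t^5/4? 90/s^6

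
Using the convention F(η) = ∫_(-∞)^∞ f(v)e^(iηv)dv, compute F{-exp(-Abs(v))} -2/(η^2+1)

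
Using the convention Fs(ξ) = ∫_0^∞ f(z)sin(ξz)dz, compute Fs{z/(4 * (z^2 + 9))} pi * exp(-3 * ξ)/8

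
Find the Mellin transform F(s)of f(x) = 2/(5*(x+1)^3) pi*(s - 2)*(s - 1)/(5*sin(pi*s))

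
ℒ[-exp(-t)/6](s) -1/(6*s+6)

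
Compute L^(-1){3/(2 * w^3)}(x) 3 * x^2/4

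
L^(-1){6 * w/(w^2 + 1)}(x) 6 * cos(x)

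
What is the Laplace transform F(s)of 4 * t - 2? 4/s^2 - 2/s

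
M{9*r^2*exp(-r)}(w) 9*gamma(w + 2)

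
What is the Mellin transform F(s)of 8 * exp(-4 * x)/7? 2^(3 - 2 * s) * gamma(s)/7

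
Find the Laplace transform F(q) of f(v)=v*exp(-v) (q+1) ^(-2) 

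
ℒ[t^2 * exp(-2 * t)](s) 2/(s + 2)^3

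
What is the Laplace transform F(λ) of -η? -1/λ^2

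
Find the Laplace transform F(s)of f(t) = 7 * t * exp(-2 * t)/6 7/(6 * (s+2)^2)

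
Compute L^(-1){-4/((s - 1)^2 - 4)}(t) -2*exp(t)*sinh(2*t)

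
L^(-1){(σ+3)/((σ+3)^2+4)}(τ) exp(-3 * τ) * cos(2 * τ)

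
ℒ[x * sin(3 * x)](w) 6 * w/(w^2 + 9)^2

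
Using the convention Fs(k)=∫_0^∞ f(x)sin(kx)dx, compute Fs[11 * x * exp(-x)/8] 11 * k/(4 * (k^2 + 1)^2)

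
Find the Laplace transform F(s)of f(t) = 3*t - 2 3/s^2 - 2/s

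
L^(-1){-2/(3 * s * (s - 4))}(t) -exp(2 * t) * sinh(2 * t)/3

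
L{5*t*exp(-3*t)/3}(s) 5/(3*(s+3)^2)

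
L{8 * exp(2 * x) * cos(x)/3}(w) 8 * (w - 2)/(3 * ((w - 2)^2 + 1))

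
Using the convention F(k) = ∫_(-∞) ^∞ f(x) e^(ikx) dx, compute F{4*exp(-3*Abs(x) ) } 24/(k^2 + 9) 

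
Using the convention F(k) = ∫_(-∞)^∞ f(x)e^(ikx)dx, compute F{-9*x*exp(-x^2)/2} -9*I*sqrt(pi)*k*exp(-k^2/4)/4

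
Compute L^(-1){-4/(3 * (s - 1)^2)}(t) -4 * t * exp(t)/3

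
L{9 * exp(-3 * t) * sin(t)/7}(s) 9/(7 * ((s + 3)^2 + 1))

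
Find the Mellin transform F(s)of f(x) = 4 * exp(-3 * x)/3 4 * gamma(s)/(3 * 3^s)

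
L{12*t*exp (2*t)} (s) 12/ (s - 2)^2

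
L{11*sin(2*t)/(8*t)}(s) 11*atan(2/s)/8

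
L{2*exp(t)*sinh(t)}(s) 2/(s*(s - 2))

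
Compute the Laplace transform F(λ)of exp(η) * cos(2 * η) (λ - 1)/((λ - 1)^2+4)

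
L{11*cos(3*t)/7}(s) 11*s/(7*(s^2 + 9))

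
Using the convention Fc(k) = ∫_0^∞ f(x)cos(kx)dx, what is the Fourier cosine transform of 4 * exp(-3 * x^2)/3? 2 * sqrt(3) * sqrt(pi) * exp(-k^2/12)/9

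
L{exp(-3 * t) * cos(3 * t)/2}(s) (s + 3)/(2 * ((s + 3)^2 + 9))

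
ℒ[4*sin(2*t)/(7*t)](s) 4*atan(2/s)/7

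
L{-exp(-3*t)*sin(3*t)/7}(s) -3/(7*(s + 3)^2 + 63)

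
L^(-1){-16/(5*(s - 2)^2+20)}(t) -8*exp(2*t)*sin(2*t)/5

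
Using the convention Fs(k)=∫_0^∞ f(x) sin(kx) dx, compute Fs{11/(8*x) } 11*pi/16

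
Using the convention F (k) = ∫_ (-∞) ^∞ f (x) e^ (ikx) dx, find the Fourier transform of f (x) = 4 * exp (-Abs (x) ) 8/ (k^2 + 1) 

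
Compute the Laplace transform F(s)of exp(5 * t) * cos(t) (s - 5)/((s - 5)^2 + 1)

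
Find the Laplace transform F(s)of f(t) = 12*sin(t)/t 12*atan(1/s)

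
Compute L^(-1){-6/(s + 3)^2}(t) -6 * t * exp(-3 * t)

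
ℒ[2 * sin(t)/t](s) 2 * atan(1/s)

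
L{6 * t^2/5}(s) 12/(5 * s^3) 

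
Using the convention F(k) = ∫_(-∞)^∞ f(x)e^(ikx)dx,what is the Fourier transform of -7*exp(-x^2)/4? -7*sqrt(pi)*exp(-k^2/4)/4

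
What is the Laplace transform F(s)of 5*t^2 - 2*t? 10/s^3 - 2/s^2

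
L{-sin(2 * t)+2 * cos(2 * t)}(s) 2 * s/(s^2+4) - 2/(s^2+4)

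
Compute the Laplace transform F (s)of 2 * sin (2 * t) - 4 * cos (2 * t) 4/ (s^2 + 4) - 4 * s/ (s^2 + 4)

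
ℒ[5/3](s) 5/(3 * s)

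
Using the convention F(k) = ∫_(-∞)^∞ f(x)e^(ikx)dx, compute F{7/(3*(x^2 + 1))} 7*pi*exp(-Abs(k))/3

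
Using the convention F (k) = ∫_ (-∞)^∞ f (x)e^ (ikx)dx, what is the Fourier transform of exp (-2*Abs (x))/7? 4/ (7*(k^2 + 4))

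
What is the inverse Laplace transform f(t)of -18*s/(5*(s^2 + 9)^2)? -3*t*sin(3*t)/5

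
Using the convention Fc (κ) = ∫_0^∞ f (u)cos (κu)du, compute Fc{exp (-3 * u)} 3/ (κ^2 + 9)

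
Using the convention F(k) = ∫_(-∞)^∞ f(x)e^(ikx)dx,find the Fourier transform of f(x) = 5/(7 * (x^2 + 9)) 5 * pi * exp(-3 * Abs(k))/21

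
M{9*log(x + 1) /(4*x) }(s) -9*pi*csc(pi*s) /(4*s - 4) 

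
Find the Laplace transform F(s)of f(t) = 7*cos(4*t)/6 7*s/(6*(s^2 + 16))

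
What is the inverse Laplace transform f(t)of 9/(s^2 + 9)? 3*sin(3*t)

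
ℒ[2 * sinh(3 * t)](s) 6/(s^2 - 9)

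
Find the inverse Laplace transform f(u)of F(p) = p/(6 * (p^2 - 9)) cosh(3 * u)/6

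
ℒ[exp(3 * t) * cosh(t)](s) (s - 3)/((s - 3)^2 - 1)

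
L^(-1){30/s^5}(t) 5 * t^4/4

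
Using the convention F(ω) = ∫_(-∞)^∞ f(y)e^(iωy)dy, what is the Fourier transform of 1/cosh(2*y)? pi/(2*cosh(pi*ω/4))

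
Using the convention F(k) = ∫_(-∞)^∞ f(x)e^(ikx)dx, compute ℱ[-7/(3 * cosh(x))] -7 * pi/(3 * cosh(pi * k/2))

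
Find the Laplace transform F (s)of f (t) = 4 4/s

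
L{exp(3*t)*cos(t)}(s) (s - 3)/((s - 3)^2 + 1)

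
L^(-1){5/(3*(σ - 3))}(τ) 5*exp(3*τ)/3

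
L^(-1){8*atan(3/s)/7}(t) 8*sin(3*t)/(7*t)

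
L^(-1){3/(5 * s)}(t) 3/5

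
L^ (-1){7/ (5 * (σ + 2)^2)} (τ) 7 * τ * exp (-2 * τ)/5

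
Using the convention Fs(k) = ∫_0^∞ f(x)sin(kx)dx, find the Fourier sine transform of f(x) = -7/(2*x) -7*pi/4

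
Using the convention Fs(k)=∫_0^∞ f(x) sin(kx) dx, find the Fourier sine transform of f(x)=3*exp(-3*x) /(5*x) 3*atan(k/3) /5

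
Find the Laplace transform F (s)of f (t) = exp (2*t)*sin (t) 1/ ( (s - 2)^2 + 1)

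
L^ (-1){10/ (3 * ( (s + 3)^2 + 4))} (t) 5 * exp (-3 * t) * sin (2 * t)/3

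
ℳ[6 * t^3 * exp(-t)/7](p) 6 * gamma(p + 3)/7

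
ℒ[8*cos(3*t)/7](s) 8*s/(7*(s^2+9))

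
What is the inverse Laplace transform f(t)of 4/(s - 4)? 4 * exp(4 * t)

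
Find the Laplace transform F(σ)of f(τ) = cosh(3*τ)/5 σ/(5*(σ^2 - 9))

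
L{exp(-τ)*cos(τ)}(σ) (σ + 1)/((σ + 1)^2 + 1)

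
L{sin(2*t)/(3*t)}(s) atan(2/s)/3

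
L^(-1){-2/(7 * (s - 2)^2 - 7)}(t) -2 * exp(2 * t) * sinh(t)/7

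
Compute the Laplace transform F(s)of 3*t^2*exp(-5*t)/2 3/(s + 5)^3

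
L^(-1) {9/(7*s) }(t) 9/7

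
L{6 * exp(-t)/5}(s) 6/(5 * (s + 1))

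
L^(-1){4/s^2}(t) 4*t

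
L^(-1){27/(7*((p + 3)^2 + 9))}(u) 9*exp(-3*u)*sin(3*u)/7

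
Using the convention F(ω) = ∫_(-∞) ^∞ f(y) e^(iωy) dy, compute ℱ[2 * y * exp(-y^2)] I * sqrt(pi) * ω * exp(-ω^2/4) 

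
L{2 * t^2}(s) 4/s^3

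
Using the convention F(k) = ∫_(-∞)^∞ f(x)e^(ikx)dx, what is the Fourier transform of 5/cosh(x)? 5*pi/cosh(pi*k/2)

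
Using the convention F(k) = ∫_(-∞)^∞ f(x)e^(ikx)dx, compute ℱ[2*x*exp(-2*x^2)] sqrt(2)*I*sqrt(pi)*k*exp(-k^2/8)/4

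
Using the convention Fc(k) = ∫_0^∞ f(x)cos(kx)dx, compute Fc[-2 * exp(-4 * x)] -8/(k^2 + 16)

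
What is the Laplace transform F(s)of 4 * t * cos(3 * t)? 4 * (s^2 - 9)/(s^2 + 9)^2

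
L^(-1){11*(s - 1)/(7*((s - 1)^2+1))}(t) 11*exp(t)*cos(t)/7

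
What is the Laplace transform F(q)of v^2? 2/q^3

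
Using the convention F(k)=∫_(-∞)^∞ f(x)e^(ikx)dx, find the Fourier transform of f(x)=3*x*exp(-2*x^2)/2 3*sqrt(2)*I*sqrt(pi)*k*exp(-k^2/8)/16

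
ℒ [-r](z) -1/z^2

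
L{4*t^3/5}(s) 24/(5*s^4)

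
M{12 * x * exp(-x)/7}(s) 12 * gamma(s+1)/7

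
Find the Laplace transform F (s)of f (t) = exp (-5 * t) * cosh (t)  (s + 5)/ ( (s + 5)^2 - 1)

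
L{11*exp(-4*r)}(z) 11/(z + 4)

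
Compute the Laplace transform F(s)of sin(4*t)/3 4/(3*(s^2+16))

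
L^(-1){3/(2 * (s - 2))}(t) 3 * exp(2 * t)/2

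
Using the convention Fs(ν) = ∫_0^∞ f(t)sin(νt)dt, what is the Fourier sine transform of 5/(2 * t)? 5 * pi/4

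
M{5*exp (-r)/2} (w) 5*gamma (w)/2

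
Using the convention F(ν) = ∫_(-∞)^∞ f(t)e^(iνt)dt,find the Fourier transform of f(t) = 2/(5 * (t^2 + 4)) pi * exp(-2 * Abs(ν))/5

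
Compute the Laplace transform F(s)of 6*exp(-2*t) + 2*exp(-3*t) 6/(s + 2) + 2/(s + 3)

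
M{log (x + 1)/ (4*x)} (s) -pi*csc (pi*s)/ (4*s - 4)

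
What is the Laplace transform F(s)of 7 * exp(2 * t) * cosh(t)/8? 7 * (s - 2)/(8 * ((s - 2)^2 - 1))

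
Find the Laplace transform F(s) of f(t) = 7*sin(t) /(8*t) 7*atan(1/s) /8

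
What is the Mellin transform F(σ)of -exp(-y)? -gamma(σ)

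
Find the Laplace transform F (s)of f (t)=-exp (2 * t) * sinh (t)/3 -1/ (3 * (s - 2)^2-3)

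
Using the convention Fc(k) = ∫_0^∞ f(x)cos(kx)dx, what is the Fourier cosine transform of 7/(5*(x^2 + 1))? 7*pi*exp(-k)/10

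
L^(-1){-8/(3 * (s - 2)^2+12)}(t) -4 * exp(2 * t) * sin(2 * t)/3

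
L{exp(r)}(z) 1/(z - 1)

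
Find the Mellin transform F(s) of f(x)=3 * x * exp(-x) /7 3 * gamma(s + 1) /7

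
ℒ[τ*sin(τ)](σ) 2*σ/(σ^2 + 1)^2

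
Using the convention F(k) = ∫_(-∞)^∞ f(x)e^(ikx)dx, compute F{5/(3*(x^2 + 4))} 5*pi*exp(-2*Abs(k))/6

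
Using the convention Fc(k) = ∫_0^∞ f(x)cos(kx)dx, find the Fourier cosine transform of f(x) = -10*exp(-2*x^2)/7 -5*sqrt(2)*sqrt(pi)*exp(-k^2/8)/14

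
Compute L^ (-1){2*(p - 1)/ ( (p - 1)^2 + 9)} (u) 2*exp (u)*cos (3*u)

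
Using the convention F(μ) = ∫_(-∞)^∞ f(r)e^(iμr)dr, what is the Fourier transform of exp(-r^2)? sqrt(pi)*exp(-μ^2/4)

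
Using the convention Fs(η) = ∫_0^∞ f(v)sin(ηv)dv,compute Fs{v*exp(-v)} 2*η/(η^2 + 1)^2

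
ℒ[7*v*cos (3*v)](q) 7*(q^2 - 9)/ (q^2+9)^2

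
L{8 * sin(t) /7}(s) 8/(7 * (s^2+1) ) 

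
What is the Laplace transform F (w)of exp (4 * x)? 1/ (w - 4)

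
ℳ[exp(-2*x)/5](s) gamma(s)/(5*2^s)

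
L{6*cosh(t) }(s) 6*s/(s^2 - 1) 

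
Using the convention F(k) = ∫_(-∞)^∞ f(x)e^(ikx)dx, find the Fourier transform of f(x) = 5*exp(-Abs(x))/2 5/(k^2 + 1)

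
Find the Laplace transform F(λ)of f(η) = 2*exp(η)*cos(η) 2*(λ - 1)/((λ - 1)^2 + 1)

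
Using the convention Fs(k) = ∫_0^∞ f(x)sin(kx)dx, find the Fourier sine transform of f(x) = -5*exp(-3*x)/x -5*atan(k/3)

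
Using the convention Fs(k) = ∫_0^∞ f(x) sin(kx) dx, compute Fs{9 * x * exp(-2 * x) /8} 9 * k/(2 * (k^2+4) ^2) 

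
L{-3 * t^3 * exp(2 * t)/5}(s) -18/(5 * (s - 2)^4)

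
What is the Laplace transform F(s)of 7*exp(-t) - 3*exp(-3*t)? 7/(s + 1) - 3/(s + 3)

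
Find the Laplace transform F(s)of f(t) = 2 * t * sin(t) 4 * s/(s^2 + 1)^2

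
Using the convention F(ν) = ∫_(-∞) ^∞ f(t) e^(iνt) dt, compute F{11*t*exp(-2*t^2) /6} 11*sqrt(2)*I*sqrt(pi)*ν*exp(-ν^2/8) /48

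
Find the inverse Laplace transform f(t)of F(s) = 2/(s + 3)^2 2*t*exp(-3*t)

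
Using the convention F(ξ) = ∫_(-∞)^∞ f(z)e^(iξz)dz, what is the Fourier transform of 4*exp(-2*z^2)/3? 2*sqrt(2)*sqrt(pi)*exp(-ξ^2/8)/3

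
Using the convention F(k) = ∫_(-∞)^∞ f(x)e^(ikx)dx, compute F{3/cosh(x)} 3 * pi/cosh(pi * k/2)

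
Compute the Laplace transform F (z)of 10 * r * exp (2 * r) 10/ (z - 2)^2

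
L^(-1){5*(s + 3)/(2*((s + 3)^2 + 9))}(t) 5*exp(-3*t)*cos(3*t)/2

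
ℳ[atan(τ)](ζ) -pi*sec(pi*ζ/2)/(2*ζ)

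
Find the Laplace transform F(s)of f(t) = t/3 1/(3*s^2)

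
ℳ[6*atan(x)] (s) -3*pi*sec(pi*s/2)/s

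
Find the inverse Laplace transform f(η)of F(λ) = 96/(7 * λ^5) 4 * η^4/7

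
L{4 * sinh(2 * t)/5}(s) 8/(5 * (s^2 - 4))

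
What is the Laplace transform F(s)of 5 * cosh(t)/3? 5 * s/(3 * (s^2 - 1))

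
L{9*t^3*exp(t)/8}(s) 27/(4*(s - 1)^4)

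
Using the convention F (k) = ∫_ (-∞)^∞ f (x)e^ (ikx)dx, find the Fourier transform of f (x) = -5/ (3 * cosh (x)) -5 * pi/ (3 * cosh (pi * k/2))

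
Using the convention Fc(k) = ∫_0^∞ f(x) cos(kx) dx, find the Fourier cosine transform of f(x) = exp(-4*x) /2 2/(k^2+16) 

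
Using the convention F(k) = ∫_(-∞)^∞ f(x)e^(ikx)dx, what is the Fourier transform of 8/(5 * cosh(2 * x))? 4 * pi/(5 * cosh(pi * k/4))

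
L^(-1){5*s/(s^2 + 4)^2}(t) 5*t*sin(2*t)/4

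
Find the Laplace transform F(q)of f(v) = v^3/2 3/q^4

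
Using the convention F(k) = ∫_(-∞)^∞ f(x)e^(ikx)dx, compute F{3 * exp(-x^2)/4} 3 * sqrt(pi) * exp(-k^2/4)/4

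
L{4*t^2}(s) 8/s^3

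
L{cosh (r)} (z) z/ (z^2 - 1)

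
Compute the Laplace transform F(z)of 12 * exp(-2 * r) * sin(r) 12/((z + 2)^2 + 1)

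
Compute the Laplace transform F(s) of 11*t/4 11/(4*s^2) 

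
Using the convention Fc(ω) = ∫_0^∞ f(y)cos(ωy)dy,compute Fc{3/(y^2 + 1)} 3*pi*exp(-ω)/2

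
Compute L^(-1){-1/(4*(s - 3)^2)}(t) -t*exp(3*t)/4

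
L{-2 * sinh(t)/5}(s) -2/(5 * s^2 - 5)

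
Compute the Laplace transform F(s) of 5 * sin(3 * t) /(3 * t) 5 * atan(3/s) /3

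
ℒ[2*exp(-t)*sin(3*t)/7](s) 6/(7*((s+1)^2+9))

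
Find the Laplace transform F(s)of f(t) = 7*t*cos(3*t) 7*(s^2-9)/(s^2 + 9)^2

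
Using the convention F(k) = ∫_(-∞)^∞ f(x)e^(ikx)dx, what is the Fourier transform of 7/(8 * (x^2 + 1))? 7 * pi * exp(-Abs(k))/8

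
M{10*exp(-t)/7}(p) 10*gamma(p)/7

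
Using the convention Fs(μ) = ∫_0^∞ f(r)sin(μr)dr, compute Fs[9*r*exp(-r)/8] 9*μ/(4*(μ^2 + 1)^2)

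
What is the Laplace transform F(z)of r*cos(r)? (z^2 - 1)/(z^2 + 1)^2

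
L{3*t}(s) 3/s^2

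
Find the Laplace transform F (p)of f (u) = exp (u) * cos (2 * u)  (p - 1)/ ( (p - 1)^2 + 4)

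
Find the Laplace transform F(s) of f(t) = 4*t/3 4/(3*s^2) 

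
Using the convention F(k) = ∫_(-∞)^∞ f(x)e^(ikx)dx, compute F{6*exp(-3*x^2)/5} 2*sqrt(3)*sqrt(pi)*exp(-k^2/12)/5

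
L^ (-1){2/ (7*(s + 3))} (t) 2*exp (-3*t)/7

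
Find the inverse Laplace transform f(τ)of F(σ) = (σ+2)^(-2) τ*exp(-2*τ)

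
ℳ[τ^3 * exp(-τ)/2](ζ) gamma(ζ + 3)/2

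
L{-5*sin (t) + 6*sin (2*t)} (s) 12/ (s^2 + 4) - 5/ (s^2 + 1)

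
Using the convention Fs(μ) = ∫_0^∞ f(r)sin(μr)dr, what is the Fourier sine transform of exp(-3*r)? μ/(μ^2+9)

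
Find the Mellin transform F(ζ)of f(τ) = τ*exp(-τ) gamma(ζ + 1)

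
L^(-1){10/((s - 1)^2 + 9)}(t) 10 * exp(t) * sin(3 * t)/3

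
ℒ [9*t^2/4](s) 9/(2*s^3)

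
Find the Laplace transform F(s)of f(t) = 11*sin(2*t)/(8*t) 11*atan(2/s)/8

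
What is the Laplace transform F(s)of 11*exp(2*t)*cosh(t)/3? 11*(s - 2)/(3*((s - 2)^2 - 1))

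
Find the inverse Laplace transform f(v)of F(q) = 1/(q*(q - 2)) exp(v)*sinh(v)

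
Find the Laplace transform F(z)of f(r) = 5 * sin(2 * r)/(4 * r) 5 * atan(2/z)/4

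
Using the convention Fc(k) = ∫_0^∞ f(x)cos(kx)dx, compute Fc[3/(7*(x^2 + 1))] 3*pi*exp(-k)/14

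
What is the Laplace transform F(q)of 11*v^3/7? 66/(7*q^4)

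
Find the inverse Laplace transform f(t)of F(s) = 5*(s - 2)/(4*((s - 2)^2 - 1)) 5*exp(2*t)*cosh(t)/4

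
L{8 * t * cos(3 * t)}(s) 8 * (s^2 - 9)/(s^2 + 9)^2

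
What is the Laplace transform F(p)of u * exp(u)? (p - 1)^(-2)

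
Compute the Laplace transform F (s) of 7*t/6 7/ (6*s^2) 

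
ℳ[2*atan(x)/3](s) -pi*sec(pi*s/2)/(3*s)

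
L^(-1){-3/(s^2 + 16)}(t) -3*sin(4*t)/4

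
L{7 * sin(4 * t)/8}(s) 7/(2 * (s^2 + 16))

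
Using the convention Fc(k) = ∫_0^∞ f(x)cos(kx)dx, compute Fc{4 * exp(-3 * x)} 12/(k^2 + 9)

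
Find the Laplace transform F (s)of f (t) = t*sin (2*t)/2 2*s/ (s^2 + 4)^2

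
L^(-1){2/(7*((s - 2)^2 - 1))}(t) 2*exp(2*t)*sinh(t)/7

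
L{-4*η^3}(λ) -24/λ^4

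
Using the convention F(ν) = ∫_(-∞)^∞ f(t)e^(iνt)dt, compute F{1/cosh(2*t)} pi/(2*cosh(pi*ν/4))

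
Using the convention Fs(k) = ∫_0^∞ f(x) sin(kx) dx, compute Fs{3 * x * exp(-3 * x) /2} 9 * k/(k^2+9) ^2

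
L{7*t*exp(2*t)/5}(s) 7/(5*(s - 2)^2)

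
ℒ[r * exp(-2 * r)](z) (z + 2)^(-2)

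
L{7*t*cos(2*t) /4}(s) 7*(s^2 - 4) /(4*(s^2 + 4) ^2) 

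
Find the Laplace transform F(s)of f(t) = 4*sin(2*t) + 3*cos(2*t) 8/(s^2 + 4) + 3*s/(s^2 + 4)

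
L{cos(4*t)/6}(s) s/(6*(s^2 + 16))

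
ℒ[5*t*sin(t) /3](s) 10*s/(3*(s^2 + 1) ^2) 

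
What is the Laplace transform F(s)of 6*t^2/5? 12/(5*s^3)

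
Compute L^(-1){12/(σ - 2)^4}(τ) 2 * τ^3 * exp(2 * τ)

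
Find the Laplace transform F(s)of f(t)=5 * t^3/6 5/s^4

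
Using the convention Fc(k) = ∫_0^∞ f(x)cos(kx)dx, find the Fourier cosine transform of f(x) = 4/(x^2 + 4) pi * exp(-2 * k)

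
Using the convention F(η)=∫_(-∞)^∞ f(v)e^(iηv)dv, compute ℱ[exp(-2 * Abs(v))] 4/(η^2+4)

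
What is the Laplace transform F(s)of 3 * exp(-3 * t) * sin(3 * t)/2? 9/(2 * ((s + 3)^2 + 9))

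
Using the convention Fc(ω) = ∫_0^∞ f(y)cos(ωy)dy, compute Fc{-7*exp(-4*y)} -28/(ω^2+16)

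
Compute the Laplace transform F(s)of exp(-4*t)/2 1/(2*(s + 4))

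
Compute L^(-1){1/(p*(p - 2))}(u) exp(u)*sinh(u)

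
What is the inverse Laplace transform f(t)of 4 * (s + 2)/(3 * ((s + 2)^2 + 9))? 4 * exp(-2 * t) * cos(3 * t)/3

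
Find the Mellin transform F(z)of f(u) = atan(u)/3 -pi*sec(pi*z/2)/(6*z)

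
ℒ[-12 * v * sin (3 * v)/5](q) -72 * q/ (5 * (q^2 + 9)^2)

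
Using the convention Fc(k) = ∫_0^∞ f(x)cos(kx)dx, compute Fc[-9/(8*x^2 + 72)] -3*pi*exp(-3*k)/16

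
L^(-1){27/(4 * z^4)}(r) 9 * r^3/8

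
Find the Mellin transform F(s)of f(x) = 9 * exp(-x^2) 9 * gamma(s/2)/2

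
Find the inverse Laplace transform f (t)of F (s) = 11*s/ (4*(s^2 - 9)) 11*cosh (3*t)/4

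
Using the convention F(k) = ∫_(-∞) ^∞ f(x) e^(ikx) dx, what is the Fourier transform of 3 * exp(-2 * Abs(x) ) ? 12/(k^2 + 4) 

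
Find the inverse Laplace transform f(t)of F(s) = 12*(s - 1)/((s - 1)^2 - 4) 12*exp(t)*cosh(2*t)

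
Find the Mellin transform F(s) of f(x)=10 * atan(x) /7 -5 * pi * sec(pi * s/2) /(7 * s) 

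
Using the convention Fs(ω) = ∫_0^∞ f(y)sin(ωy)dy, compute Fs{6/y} 3*pi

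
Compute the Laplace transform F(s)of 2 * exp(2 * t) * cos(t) 2 * (s - 2)/((s - 2)^2 + 1)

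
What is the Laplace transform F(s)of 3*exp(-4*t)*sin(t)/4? 3/(4*((s + 4)^2 + 1))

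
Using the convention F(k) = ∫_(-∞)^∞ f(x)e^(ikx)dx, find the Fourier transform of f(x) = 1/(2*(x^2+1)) pi*exp(-Abs(k))/2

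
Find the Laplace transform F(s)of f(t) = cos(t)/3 s/(3*(s^2 + 1))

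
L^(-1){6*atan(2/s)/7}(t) 6*sin(2*t)/(7*t)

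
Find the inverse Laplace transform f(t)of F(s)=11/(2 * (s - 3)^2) 11 * t * exp(3 * t)/2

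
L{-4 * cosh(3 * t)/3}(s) -4 * s/(3 * s^2-27)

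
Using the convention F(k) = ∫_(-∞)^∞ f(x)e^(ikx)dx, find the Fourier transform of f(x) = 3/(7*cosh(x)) 3*pi/(7*cosh(pi*k/2))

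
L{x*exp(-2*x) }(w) (w + 2) ^(-2) 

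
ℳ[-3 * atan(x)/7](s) 3 * pi * sec(pi * s/2)/(14 * s)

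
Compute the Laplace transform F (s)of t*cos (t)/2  (s^2 - 1)/ (2*(s^2 + 1)^2)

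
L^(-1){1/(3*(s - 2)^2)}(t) t*exp(2*t)/3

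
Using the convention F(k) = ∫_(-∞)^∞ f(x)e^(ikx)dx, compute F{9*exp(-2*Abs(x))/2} 18/(k^2 + 4)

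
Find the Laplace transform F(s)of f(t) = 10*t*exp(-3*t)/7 10/(7*(s + 3)^2)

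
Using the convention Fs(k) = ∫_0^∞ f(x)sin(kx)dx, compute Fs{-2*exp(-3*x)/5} -2*k/(5*k^2+45)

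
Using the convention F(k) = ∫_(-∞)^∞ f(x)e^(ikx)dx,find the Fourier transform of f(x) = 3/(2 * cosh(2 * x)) 3 * pi/(4 * cosh(pi * k/4))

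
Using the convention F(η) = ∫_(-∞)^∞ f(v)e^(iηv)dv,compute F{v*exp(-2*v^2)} sqrt(2)*I*sqrt(pi)*η*exp(-η^2/8)/8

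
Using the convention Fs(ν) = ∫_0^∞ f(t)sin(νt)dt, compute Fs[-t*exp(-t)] -2*ν/(ν^2+1)^2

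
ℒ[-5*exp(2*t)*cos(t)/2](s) 5*(2 - s)/(2*((s - 2)^2+1))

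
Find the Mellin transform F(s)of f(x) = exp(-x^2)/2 gamma(s/2)/4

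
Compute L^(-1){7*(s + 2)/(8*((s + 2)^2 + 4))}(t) 7*exp(-2*t)*cos(2*t)/8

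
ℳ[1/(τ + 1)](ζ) pi * csc(pi * ζ)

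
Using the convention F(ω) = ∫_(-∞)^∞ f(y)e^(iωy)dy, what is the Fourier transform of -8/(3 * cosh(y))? -8 * pi/(3 * cosh(pi * ω/2))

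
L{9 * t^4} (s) 216/s^5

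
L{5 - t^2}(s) 5/s - 2/s^3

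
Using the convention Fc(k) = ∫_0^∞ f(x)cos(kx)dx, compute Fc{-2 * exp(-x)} -2/(k^2 + 1)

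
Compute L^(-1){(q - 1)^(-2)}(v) v*exp(v)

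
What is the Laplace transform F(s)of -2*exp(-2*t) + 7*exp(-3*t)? 7/(s + 3)-2/(s + 2)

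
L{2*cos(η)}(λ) 2*λ/(λ^2 + 1)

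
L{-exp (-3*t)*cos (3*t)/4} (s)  (-s - 3)/ (4*( (s + 3)^2 + 9))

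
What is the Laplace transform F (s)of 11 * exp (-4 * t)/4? 11/ (4 * (s + 4))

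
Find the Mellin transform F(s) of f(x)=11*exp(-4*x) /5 11*gamma(s) /(5*4^s) 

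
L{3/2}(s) 3/(2*s)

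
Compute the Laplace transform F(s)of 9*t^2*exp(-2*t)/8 9/(4*(s + 2)^3)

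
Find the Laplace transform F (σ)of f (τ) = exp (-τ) 1/ (σ + 1)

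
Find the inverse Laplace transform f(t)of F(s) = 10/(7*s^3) 5*t^2/7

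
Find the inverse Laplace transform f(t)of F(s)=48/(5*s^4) 8*t^3/5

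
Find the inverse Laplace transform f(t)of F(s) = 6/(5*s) 6/5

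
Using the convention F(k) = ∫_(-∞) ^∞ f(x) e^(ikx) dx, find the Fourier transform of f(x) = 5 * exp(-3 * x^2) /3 5 * sqrt(3) * sqrt(pi) * exp(-k^2/12) /9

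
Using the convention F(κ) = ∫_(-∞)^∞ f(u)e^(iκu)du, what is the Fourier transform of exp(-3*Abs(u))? 6/(κ^2+9)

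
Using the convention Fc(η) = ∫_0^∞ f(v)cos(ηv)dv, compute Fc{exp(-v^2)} sqrt(pi)*exp(-η^2/4)/2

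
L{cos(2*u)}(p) p/(p^2 + 4)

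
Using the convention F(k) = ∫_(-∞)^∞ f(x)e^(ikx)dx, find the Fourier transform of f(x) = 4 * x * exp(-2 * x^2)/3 sqrt(2) * I * sqrt(pi) * k * exp(-k^2/8)/6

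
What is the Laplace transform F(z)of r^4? 24/z^5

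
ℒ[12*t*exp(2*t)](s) 12/(s - 2)^2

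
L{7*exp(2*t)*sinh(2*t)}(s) 14/(s*(s - 4))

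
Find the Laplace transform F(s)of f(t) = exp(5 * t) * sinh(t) 1/((s - 5)^2-1)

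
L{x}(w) w^(-2)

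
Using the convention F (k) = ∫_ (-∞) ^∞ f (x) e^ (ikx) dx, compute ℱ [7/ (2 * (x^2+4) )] 7 * pi * exp (-2 * Abs (k) ) /4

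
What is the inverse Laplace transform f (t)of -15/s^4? -5*t^3/2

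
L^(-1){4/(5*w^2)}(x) 4*x/5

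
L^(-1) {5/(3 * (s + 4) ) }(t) 5 * exp(-4 * t) /3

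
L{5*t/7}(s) 5/(7*s^2)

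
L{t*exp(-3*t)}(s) (s+3)^(-2)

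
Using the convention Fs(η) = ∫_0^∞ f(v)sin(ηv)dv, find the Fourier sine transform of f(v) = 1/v pi/2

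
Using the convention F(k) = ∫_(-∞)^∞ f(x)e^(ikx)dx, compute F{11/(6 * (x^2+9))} 11 * pi * exp(-3 * Abs(k))/18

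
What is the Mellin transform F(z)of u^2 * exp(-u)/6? gamma(z+2)/6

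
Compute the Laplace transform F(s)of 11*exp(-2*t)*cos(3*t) 11*(s + 2)/((s + 2)^2 + 9)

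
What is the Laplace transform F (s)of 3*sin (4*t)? 12/ (s^2 + 16)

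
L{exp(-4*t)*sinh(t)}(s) 1/((s + 4)^2-1)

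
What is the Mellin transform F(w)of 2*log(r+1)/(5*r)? -2*pi*csc(pi*w)/(5*w - 5)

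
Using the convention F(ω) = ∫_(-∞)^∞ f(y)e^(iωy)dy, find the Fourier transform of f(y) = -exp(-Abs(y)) -2/(ω^2 + 1)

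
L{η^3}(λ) 6/λ^4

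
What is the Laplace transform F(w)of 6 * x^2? 12/w^3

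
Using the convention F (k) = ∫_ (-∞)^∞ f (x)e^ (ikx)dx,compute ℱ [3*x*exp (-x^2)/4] 3*I*sqrt (pi)*k*exp (-k^2/4)/8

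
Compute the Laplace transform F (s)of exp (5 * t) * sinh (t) 1/ ( (s - 5)^2 - 1)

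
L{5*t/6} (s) 5/ (6*s^2)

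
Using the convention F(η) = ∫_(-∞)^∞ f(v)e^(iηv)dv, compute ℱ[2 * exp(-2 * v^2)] sqrt(2) * sqrt(pi) * exp(-η^2/8)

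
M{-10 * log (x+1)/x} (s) 10 * pi * csc (pi * s)/ (s - 1)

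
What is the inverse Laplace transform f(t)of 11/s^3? 11 * t^2/2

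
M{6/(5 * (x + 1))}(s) 6 * pi * csc(pi * s)/5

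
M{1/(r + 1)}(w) pi * csc(pi * w)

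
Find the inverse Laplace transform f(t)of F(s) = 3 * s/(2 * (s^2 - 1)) 3 * cosh(t)/2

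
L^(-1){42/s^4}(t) 7*t^3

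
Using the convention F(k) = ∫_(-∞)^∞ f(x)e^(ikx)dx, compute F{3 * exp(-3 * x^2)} sqrt(3) * sqrt(pi) * exp(-k^2/12)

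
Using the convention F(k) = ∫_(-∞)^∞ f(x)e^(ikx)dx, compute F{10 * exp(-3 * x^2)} 10 * sqrt(3) * sqrt(pi) * exp(-k^2/12)/3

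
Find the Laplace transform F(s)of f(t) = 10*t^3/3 20/s^4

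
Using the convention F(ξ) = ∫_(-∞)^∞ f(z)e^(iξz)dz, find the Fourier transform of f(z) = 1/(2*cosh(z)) pi/(2*cosh(pi*ξ/2))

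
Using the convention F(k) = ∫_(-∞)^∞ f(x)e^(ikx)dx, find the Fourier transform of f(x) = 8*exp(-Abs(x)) 16/(k^2 + 1)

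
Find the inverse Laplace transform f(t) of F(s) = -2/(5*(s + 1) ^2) -2*t*exp(-t) /5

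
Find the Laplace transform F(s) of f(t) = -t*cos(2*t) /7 (4 - s^2) /(7*(s^2 + 4) ^2) 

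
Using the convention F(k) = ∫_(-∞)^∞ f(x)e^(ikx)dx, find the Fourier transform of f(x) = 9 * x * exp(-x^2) 9 * I * sqrt(pi) * k * exp(-k^2/4)/2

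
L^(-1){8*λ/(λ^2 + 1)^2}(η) 4*η*sin(η)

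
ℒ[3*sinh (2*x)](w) 6/ (w^2 - 4) 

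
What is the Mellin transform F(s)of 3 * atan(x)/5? -3 * pi * sec(pi * s/2)/(10 * s)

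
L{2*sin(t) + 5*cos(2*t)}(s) 5*s/(s^2 + 4) + 2/(s^2 + 1)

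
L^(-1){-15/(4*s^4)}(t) -5*t^3/8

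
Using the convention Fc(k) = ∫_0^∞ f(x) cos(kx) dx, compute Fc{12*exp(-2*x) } 24/(k^2 + 4) 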